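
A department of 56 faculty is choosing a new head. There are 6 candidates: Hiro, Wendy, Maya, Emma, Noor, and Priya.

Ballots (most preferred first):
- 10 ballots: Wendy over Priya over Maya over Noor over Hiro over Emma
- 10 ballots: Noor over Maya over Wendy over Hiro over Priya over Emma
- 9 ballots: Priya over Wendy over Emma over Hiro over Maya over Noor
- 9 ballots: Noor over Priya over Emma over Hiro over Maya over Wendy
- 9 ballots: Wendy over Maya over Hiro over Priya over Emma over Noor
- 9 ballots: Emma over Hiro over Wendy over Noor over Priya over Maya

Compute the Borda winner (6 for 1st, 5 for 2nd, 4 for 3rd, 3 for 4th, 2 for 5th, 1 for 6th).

Wendy

Hiro: 10×2 + 10×3 + 9×3 + 9×3 + 9×4 + 9×5 = 185
Wendy: 10×6 + 10×4 + 9×5 + 9×1 + 9×6 + 9×4 = 244
Maya: 10×4 + 10×5 + 9×2 + 9×2 + 9×5 + 9×1 = 180
Emma: 10×1 + 10×1 + 9×4 + 9×4 + 9×2 + 9×6 = 164
Noor: 10×3 + 10×6 + 9×1 + 9×6 + 9×1 + 9×3 = 189
Priya: 10×5 + 10×2 + 9×6 + 9×5 + 9×3 + 9×2 = 214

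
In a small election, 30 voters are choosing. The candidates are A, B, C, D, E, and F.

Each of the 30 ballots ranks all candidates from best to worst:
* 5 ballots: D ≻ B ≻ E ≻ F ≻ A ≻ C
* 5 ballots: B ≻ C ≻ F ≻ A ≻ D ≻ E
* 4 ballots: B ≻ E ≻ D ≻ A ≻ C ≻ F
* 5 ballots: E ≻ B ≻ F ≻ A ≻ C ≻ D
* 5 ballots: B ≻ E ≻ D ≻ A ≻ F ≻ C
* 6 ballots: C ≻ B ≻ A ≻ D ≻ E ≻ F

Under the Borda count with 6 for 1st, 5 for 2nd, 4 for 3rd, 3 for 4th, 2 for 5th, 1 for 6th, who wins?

B

A: 5×2 + 5×3 + 4×3 + 5×3 + 5×3 + 6×4 = 91
B: 5×5 + 5×6 + 4×6 + 5×5 + 5×6 + 6×5 = 164
C: 5×1 + 5×5 + 4×2 + 5×2 + 5×1 + 6×6 = 89
D: 5×6 + 5×2 + 4×4 + 5×1 + 5×4 + 6×3 = 99
E: 5×4 + 5×1 + 4×5 + 5×6 + 5×5 + 6×2 = 112
F: 5×3 + 5×4 + 4×1 + 5×4 + 5×2 + 6×1 = 75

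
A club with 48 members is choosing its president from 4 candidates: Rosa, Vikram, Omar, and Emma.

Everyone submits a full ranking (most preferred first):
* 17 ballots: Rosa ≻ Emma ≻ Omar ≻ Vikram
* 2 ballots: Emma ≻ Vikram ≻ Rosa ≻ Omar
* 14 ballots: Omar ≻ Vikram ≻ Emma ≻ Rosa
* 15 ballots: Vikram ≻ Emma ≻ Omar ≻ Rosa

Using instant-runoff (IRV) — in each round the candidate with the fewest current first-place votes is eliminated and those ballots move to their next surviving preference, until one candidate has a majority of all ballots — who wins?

Round 1: Rosa 17, Vikram 15, Omar 14, Emma 2. Emma eliminated.
Round 2: Rosa 17, Vikram 17, Omar 14. Omar eliminated.
Round 3: Rosa 17, Vikram 31. Vikram has a majority (≥25).

Vikram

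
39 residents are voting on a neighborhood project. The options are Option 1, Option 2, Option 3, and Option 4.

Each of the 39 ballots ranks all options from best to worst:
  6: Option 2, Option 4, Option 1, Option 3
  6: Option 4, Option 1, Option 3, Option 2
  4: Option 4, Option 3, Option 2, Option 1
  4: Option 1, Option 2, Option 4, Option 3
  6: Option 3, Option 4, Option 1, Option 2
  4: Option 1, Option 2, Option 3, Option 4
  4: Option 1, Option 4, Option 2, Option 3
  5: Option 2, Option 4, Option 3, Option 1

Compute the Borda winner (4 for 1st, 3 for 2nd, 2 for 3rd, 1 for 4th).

Option 4

Option 1: 6×2 + 6×3 + 4×1 + 4×4 + 6×2 + 4×4 + 4×4 + 5×1 = 99
Option 2: 6×4 + 6×1 + 4×2 + 4×3 + 6×1 + 4×3 + 4×2 + 5×4 = 96
Option 3: 6×1 + 6×2 + 4×3 + 4×1 + 6×4 + 4×2 + 4×1 + 5×2 = 80
Option 4: 6×3 + 6×4 + 4×4 + 4×2 + 6×3 + 4×1 + 4×3 + 5×3 = 115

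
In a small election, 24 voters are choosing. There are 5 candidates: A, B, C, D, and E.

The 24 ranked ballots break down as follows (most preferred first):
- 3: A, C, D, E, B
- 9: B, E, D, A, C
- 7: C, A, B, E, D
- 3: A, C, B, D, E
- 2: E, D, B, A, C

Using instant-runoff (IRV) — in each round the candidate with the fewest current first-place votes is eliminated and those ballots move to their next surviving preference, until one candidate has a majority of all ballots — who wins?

Round 1: A 6, B 9, C 7, D 0, E 2. D eliminated.
Round 2: A 6, B 9, C 7, E 2. E eliminated.
Round 3: A 6, B 11, C 7. A eliminated.
Round 4: B 11, C 13. C has a majority (≥13).

C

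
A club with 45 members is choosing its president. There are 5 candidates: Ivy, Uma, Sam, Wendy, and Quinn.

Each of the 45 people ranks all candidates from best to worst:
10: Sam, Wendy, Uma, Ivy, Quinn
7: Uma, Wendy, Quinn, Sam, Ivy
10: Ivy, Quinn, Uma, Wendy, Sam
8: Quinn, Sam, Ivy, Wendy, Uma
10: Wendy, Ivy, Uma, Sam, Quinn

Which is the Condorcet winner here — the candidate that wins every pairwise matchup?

Wendy vs Ivy: 27–18
Wendy vs Uma: 28–17
Wendy vs Sam: 27–18
Wendy vs Quinn: 27–18
Wendy beats every other candidate.

Wendy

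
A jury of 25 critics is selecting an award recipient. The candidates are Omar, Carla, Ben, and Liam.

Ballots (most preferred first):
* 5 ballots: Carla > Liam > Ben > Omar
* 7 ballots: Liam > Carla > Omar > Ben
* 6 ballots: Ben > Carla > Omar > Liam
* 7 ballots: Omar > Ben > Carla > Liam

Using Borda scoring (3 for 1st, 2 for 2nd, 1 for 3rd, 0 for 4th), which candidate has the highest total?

Carla

Omar: 5×0 + 7×1 + 6×1 + 7×3 = 34
Carla: 5×3 + 7×2 + 6×2 + 7×1 = 48
Ben: 5×1 + 7×0 + 6×3 + 7×2 = 37
Liam: 5×2 + 7×3 + 6×0 + 7×0 = 31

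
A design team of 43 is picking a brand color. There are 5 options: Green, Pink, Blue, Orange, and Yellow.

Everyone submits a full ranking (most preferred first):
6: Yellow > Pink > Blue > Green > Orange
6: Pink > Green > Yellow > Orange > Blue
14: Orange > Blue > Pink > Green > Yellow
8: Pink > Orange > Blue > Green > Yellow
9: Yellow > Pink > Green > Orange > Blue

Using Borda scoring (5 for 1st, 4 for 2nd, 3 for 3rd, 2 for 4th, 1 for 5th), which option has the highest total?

Green: 6×2 + 6×4 + 14×2 + 8×2 + 9×3 = 107
Pink: 6×4 + 6×5 + 14×3 + 8×5 + 9×4 = 172
Blue: 6×3 + 6×1 + 14×4 + 8×3 + 9×1 = 113
Orange: 6×1 + 6×2 + 14×5 + 8×4 + 9×2 = 138
Yellow: 6×5 + 6×3 + 14×1 + 8×1 + 9×5 = 115

Pink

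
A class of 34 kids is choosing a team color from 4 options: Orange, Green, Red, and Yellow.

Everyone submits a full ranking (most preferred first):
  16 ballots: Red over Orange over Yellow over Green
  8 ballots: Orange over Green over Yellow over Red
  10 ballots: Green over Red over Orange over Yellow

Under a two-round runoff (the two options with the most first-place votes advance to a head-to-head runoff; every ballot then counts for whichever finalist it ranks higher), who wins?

Green

Round 1 first-place votes: Orange 8, Green 10, Red 16, Yellow 0. Red and Green advance.
Runoff: Red is ranked above Green on 16 ballots, Green above Red on 18.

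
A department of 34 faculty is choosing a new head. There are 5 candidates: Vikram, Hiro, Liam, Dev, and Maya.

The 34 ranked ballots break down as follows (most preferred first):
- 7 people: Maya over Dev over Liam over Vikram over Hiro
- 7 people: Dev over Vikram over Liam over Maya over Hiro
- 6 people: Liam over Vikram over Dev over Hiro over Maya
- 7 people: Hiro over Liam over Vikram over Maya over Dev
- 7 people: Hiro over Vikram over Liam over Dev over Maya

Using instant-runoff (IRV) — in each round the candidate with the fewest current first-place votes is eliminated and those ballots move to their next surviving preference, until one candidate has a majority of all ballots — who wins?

Round 1: Vikram 0, Hiro 14, Liam 6, Dev 7, Maya 7. Vikram eliminated.
Round 2: Hiro 14, Liam 6, Dev 7, Maya 7. Liam eliminated.
Round 3: Hiro 14, Dev 13, Maya 7. Maya eliminated.
Round 4: Hiro 14, Dev 20. Dev has a majority (≥18).

Dev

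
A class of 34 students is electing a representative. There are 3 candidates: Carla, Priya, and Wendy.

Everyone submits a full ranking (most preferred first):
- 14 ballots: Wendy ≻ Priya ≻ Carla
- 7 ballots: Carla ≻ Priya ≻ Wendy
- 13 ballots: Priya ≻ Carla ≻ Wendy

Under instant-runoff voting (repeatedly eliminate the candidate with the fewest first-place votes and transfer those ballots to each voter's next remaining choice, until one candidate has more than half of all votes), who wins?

Round 1: Carla 7, Priya 13, Wendy 14. Carla eliminated.
Round 2: Priya 20, Wendy 14. Priya has a majority (≥18).

Priya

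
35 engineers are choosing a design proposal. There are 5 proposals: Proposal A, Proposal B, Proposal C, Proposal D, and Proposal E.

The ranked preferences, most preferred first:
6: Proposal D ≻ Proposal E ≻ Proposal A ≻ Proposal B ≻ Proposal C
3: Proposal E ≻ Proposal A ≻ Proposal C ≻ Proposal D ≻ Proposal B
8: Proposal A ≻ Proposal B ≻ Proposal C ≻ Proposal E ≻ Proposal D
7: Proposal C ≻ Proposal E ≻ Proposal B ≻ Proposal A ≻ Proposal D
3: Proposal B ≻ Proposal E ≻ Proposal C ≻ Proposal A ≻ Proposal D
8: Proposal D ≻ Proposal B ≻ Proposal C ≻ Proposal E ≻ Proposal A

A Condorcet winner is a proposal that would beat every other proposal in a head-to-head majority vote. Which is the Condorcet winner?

Proposal B

Proposal B vs Proposal A: 18–17
Proposal B vs Proposal C: 25–10
Proposal B vs Proposal D: 18–17
Proposal B vs Proposal E: 19–16
Proposal B beats every other proposal.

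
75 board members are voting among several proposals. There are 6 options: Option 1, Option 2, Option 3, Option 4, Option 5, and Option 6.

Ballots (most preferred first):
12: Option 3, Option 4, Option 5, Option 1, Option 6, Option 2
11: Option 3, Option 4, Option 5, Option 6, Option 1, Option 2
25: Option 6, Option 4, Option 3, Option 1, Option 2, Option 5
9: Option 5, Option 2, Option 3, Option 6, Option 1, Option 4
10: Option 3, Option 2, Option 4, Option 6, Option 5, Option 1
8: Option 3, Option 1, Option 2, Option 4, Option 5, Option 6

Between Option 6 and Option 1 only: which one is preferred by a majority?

Option 6

Option 6 is ranked above Option 1 on 55 ballots; Option 1 above Option 6 on 20.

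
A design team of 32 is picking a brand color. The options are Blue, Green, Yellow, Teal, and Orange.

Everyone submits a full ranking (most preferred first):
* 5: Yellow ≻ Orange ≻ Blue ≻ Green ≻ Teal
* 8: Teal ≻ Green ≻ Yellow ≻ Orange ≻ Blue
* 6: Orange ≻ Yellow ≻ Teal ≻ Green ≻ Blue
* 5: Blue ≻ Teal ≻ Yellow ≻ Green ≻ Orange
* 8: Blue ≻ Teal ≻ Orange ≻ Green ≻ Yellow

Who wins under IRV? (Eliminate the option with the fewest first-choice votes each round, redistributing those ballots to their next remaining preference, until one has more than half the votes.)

Round 1: Blue 13, Green 0, Yellow 5, Teal 8, Orange 6. Green eliminated.
Round 2: Blue 13, Yellow 5, Teal 8, Orange 6. Yellow eliminated.
Round 3: Blue 13, Teal 8, Orange 11. Teal eliminated.
Round 4: Blue 13, Orange 19. Orange has a majority (≥17).

Orange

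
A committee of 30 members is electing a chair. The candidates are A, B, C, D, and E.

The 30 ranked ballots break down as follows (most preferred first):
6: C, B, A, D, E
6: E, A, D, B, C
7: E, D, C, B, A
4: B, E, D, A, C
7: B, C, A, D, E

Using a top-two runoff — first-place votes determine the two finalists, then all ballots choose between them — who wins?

Round 1 first-place votes: A 0, B 11, C 6, D 0, E 13. E and B advance.
Runoff: E is ranked above B on 13 ballots, B above E on 17.

B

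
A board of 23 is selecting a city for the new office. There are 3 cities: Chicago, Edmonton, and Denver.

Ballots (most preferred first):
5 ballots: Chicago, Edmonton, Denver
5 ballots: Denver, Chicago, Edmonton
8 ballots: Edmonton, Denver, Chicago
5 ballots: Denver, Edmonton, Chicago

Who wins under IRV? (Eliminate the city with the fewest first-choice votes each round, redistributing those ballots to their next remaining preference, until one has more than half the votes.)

Round 1: Chicago 5, Edmonton 8, Denver 10. Chicago eliminated.
Round 2: Edmonton 13, Denver 10. Edmonton has a majority (≥12).

Edmonton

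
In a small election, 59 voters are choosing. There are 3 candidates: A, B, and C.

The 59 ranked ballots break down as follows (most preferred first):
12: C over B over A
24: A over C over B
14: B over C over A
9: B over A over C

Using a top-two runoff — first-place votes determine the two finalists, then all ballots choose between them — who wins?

B

Round 1 first-place votes: A 24, B 23, C 12. A and B advance.
Runoff: A is ranked above B on 24 ballots, B above A on 35.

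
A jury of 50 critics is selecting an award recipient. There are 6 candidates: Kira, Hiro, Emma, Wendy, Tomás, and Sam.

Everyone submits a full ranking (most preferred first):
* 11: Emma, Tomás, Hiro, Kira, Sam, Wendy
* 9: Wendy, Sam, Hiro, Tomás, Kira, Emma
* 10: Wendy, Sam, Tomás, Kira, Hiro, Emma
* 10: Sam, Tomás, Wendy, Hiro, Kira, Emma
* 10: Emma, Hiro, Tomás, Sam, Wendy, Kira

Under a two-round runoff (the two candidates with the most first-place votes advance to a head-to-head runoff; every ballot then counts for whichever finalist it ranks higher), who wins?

Wendy

Round 1 first-place votes: Kira 0, Hiro 0, Emma 21, Wendy 19, Tomás 0, Sam 10. Emma and Wendy advance.
Runoff: Emma is ranked above Wendy on 21 ballots, Wendy above Emma on 29.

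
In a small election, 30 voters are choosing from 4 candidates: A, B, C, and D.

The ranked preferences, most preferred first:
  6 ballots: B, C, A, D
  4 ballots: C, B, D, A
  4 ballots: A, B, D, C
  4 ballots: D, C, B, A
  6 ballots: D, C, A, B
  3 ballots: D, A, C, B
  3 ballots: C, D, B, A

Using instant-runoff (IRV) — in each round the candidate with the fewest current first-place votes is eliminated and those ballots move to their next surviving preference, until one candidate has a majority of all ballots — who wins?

D

Round 1: A 4, B 6, C 7, D 13. A eliminated.
Round 2: B 10, C 7, D 13. C eliminated.
Round 3: B 14, D 16. D has a majority (≥16).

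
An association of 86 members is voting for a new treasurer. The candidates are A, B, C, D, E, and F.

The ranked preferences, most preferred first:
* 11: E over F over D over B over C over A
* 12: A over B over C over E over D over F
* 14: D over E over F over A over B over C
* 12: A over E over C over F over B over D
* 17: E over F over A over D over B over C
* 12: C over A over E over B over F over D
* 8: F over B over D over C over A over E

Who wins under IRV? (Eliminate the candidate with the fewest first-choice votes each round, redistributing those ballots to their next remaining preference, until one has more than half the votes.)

A

Round 1: A 24, B 0, C 12, D 14, E 28, F 8. B eliminated.
Round 2: A 24, C 12, D 14, E 28, F 8. F eliminated.
Round 3: A 24, C 12, D 22, E 28. C eliminated.
Round 4: A 36, D 22, E 28. D eliminated.
Round 5: A 44, E 42. A has a majority (≥44).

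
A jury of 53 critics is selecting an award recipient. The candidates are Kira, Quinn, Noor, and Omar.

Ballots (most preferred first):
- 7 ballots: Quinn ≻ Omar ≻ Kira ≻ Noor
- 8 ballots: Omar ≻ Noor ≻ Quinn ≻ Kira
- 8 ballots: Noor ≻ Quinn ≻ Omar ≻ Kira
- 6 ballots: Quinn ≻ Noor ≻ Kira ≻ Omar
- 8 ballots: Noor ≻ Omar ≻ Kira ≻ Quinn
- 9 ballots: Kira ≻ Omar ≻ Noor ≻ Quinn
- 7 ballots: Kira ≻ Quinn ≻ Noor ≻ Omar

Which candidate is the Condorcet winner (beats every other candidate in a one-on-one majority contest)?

Noor vs Kira: 30–23
Noor vs Quinn: 33–20
Noor vs Omar: 29–24
Noor beats every other candidate.

Noor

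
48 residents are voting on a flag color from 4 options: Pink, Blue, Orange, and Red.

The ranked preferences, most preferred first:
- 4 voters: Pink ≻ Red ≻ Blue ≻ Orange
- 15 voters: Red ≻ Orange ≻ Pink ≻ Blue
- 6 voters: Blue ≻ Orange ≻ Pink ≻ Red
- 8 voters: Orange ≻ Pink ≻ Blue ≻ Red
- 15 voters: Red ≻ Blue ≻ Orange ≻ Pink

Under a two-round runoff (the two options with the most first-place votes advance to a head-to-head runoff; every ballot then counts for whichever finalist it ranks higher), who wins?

Round 1 first-place votes: Pink 4, Blue 6, Orange 8, Red 30. Red and Orange advance.
Runoff: Red is ranked above Orange on 34 ballots, Orange above Red on 14.

Red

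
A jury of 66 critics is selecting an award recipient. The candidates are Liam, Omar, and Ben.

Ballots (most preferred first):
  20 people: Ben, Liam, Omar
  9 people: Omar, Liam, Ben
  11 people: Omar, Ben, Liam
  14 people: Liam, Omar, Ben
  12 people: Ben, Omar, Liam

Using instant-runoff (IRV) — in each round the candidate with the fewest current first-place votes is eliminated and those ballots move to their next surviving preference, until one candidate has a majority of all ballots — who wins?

Round 1: Liam 14, Omar 20, Ben 32. Liam eliminated.
Round 2: Omar 34, Ben 32. Omar has a majority (≥34).

Omar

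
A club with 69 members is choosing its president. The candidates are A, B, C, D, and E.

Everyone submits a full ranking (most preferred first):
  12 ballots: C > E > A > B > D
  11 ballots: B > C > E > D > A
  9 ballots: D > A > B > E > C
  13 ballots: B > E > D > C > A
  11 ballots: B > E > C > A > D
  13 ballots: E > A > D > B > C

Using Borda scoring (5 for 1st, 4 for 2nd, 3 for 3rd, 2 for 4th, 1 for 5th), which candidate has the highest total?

A: 12×3 + 11×1 + 9×4 + 13×1 + 11×2 + 13×4 = 170
B: 12×2 + 11×5 + 9×3 + 13×5 + 11×5 + 13×2 = 252
C: 12×5 + 11×4 + 9×1 + 13×2 + 11×3 + 13×1 = 185
D: 12×1 + 11×2 + 9×5 + 13×3 + 11×1 + 13×3 = 168
E: 12×4 + 11×3 + 9×2 + 13×4 + 11×4 + 13×5 = 260

E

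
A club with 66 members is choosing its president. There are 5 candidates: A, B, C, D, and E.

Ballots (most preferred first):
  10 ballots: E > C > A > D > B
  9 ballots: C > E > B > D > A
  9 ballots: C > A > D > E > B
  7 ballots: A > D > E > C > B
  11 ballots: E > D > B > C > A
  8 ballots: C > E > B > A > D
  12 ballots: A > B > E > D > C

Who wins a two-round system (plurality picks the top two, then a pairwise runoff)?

E

Round 1 first-place votes: A 19, B 0, C 26, D 0, E 21. C and E advance.
Runoff: C is ranked above E on 26 ballots, E above C on 40.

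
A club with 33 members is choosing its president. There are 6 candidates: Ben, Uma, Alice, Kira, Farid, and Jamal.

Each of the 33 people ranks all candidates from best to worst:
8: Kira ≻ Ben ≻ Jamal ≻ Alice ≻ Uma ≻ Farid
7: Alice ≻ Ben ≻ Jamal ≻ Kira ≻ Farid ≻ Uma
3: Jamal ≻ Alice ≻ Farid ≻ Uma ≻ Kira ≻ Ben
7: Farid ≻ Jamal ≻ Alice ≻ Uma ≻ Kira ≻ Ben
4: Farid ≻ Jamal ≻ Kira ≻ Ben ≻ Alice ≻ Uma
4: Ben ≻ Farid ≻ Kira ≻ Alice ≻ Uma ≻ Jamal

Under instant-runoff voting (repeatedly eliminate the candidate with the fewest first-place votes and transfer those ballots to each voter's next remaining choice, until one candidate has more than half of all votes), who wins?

Round 1: Ben 4, Uma 0, Alice 7, Kira 8, Farid 11, Jamal 3. Uma eliminated.
Round 2: Ben 4, Alice 7, Kira 8, Farid 11, Jamal 3. Jamal eliminated.
Round 3: Ben 4, Alice 10, Kira 8, Farid 11. Ben eliminated.
Round 4: Alice 10, Kira 8, Farid 15. Kira eliminated.
Round 5: Alice 18, Farid 15. Alice has a majority (≥17).

Alice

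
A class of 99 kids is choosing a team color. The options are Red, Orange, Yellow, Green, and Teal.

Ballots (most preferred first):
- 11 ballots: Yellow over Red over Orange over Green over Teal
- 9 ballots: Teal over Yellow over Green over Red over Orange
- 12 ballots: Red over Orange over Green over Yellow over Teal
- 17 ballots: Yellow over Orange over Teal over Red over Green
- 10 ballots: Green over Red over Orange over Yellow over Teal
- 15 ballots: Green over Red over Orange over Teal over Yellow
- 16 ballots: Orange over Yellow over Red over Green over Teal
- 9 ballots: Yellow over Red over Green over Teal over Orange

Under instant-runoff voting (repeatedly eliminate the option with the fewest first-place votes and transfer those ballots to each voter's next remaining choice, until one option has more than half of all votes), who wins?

Orange

Round 1: Red 12, Orange 16, Yellow 37, Green 25, Teal 9. Teal eliminated.
Round 2: Red 12, Orange 16, Yellow 46, Green 25. Red eliminated.
Round 3: Orange 28, Yellow 46, Green 25. Green eliminated.
Round 4: Orange 53, Yellow 46. Orange has a majority (≥50).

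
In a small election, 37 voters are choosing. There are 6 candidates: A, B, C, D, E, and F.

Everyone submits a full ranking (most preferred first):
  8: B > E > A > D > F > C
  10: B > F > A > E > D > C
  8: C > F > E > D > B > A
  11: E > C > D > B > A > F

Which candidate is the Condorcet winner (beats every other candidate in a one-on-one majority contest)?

E

E vs A: 27–10
E vs B: 19–18
E vs C: 29–8
E vs D: 37–0
E vs F: 19–18
E beats every other candidate.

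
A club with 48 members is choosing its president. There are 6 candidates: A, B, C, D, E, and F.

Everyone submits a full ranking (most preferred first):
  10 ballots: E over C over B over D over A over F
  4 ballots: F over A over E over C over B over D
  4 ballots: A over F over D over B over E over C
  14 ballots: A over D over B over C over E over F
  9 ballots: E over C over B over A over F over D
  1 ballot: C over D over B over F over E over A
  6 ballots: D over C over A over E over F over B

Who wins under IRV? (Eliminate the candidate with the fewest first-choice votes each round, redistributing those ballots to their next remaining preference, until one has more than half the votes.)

A

Round 1: A 18, B 0, C 1, D 6, E 19, F 4. B eliminated.
Round 2: A 18, C 1, D 6, E 19, F 4. C eliminated.
Round 3: A 18, D 7, E 19, F 4. F eliminated.
Round 4: A 22, D 7, E 19. D eliminated.
Round 5: A 28, E 20. A has a majority (≥25).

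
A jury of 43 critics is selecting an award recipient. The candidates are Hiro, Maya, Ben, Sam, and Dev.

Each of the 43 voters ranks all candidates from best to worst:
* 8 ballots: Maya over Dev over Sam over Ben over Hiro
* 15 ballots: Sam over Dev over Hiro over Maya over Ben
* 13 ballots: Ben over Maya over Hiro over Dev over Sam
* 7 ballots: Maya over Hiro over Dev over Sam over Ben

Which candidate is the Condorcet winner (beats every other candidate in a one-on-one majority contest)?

Maya

Maya vs Hiro: 28–15
Maya vs Ben: 30–13
Maya vs Sam: 28–15
Maya vs Dev: 28–15
Maya beats every other candidate.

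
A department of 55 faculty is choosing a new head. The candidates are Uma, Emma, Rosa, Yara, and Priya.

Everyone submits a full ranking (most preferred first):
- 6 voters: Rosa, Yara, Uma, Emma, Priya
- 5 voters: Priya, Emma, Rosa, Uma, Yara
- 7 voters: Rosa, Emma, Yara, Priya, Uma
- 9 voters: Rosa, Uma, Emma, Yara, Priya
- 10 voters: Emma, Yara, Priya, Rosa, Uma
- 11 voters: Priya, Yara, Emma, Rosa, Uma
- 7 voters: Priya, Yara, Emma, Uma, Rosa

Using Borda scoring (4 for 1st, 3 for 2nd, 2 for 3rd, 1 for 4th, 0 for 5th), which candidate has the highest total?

Emma

Uma: 6×2 + 5×1 + 7×0 + 9×3 + 10×0 + 11×0 + 7×1 = 51
Emma: 6×1 + 5×3 + 7×3 + 9×2 + 10×4 + 11×2 + 7×2 = 136
Rosa: 6×4 + 5×2 + 7×4 + 9×4 + 10×1 + 11×1 + 7×0 = 119
Yara: 6×3 + 5×0 + 7×2 + 9×1 + 10×3 + 11×3 + 7×3 = 125
Priya: 6×0 + 5×4 + 7×1 + 9×0 + 10×2 + 11×4 + 7×4 = 119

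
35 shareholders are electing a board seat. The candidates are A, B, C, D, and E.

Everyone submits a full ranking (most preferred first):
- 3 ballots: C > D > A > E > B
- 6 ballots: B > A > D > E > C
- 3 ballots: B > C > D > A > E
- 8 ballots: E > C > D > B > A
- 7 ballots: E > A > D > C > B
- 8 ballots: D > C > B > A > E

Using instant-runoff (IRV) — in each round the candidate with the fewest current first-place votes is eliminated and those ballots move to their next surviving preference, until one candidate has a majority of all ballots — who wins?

Round 1: A 0, B 9, C 3, D 8, E 15. A eliminated.
Round 2: B 9, C 3, D 8, E 15. C eliminated.
Round 3: B 9, D 11, E 15. B eliminated.
Round 4: D 20, E 15. D has a majority (≥18).

D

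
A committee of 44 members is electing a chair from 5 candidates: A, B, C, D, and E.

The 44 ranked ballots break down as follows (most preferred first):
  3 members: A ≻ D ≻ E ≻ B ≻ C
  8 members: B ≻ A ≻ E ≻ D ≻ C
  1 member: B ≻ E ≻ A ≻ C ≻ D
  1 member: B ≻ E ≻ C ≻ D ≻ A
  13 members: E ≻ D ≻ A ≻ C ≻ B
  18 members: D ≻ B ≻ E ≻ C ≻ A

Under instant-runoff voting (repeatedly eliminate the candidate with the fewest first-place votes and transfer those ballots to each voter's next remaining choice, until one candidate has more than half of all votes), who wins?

Round 1: A 3, B 10, C 0, D 18, E 13. C eliminated.
Round 2: A 3, B 10, D 18, E 13. A eliminated.
Round 3: B 10, D 21, E 13. B eliminated.
Round 4: D 21, E 23. E has a majority (≥23).

E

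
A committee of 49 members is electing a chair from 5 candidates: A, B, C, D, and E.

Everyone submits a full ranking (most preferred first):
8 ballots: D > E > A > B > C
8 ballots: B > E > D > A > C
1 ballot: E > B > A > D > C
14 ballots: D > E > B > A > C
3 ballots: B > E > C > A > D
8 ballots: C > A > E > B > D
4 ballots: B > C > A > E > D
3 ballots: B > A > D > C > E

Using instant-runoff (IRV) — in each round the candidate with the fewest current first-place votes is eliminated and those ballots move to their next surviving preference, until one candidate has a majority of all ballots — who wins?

B

Round 1: A 0, B 18, C 8, D 22, E 1. A eliminated.
Round 2: B 18, C 8, D 22, E 1. E eliminated.
Round 3: B 19, C 8, D 22. C eliminated.
Round 4: B 27, D 22. B has a majority (≥25).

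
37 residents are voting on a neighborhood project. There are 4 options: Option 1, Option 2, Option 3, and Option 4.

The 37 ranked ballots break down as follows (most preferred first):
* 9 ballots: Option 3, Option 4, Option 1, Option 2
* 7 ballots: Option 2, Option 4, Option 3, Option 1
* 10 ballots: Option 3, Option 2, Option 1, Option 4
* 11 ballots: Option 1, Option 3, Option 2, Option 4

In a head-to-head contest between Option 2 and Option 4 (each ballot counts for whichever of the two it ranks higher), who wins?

Option 2

Option 2 is ranked above Option 4 on 28 ballots; Option 4 above Option 2 on 9.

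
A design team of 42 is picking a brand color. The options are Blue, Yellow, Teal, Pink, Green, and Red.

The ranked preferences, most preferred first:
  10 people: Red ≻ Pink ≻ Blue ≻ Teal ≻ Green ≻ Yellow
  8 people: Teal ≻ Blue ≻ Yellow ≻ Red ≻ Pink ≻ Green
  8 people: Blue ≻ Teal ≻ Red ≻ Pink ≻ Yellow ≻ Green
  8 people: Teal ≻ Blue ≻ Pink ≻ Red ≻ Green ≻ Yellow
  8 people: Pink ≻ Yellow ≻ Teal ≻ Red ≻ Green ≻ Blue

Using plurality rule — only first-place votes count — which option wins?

First-place votes: Blue 8, Yellow 0, Teal 16, Pink 8, Green 0, Red 10.

Teal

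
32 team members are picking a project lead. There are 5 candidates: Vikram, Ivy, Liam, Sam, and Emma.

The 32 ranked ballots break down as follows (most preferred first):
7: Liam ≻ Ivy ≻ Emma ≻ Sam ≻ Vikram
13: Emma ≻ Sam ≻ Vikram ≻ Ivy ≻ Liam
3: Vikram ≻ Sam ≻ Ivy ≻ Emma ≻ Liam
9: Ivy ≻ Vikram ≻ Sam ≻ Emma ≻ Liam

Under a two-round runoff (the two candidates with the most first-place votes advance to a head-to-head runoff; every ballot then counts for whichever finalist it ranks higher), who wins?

Ivy

Round 1 first-place votes: Vikram 3, Ivy 9, Liam 7, Sam 0, Emma 13. Emma and Ivy advance.
Runoff: Emma is ranked above Ivy on 13 ballots, Ivy above Emma on 19.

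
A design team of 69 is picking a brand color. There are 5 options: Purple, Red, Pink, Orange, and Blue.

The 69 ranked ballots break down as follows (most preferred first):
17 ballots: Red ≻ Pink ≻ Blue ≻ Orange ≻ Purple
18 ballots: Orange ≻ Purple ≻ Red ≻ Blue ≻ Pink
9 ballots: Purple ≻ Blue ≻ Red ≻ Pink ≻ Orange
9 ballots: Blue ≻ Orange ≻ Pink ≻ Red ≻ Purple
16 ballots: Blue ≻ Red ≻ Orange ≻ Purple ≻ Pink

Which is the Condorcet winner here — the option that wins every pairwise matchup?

Red

Red vs Purple: 42–27
Red vs Pink: 60–9
Red vs Orange: 42–27
Red vs Blue: 35–34
Red beats every other option.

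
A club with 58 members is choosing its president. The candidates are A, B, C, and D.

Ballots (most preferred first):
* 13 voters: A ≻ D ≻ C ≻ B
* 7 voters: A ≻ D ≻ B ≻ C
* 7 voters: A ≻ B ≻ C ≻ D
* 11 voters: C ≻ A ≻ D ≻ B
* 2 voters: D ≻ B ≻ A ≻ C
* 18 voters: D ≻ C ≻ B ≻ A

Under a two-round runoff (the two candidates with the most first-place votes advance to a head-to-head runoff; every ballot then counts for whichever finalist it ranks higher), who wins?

Round 1 first-place votes: A 27, B 0, C 11, D 20. A and D advance.
Runoff: A is ranked above D on 38 ballots, D above A on 20.

A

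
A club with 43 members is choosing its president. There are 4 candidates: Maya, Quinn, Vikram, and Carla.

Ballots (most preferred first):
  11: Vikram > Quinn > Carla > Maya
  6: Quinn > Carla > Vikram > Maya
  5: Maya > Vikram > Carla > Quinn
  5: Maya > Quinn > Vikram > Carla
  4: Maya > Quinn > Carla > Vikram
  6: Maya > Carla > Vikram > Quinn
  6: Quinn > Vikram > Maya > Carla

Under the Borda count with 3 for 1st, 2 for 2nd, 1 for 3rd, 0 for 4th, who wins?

Quinn

Maya: 11×0 + 6×0 + 5×3 + 5×3 + 4×3 + 6×3 + 6×1 = 66
Quinn: 11×2 + 6×3 + 5×0 + 5×2 + 4×2 + 6×0 + 6×3 = 76
Vikram: 11×3 + 6×1 + 5×2 + 5×1 + 4×0 + 6×1 + 6×2 = 72
Carla: 11×1 + 6×2 + 5×1 + 5×0 + 4×1 + 6×2 + 6×0 = 44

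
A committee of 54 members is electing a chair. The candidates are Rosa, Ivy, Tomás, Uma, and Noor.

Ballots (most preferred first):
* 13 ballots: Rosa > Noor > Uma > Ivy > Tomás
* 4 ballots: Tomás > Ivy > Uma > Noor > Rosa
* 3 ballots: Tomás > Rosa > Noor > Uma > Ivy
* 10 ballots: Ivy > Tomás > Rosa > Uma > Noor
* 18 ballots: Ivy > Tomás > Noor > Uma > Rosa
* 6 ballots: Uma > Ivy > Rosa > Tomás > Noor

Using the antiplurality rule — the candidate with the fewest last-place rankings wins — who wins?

Uma

Last-place votes: Rosa 22, Ivy 3, Tomás 13, Uma 0, Noor 16.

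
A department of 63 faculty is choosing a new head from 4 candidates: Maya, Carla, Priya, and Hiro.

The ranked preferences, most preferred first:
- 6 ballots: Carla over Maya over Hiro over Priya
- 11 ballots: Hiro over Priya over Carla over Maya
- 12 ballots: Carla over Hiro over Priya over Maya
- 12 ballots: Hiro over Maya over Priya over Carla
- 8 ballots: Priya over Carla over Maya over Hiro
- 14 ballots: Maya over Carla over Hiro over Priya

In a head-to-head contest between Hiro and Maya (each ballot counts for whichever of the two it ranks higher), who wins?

Hiro is ranked above Maya on 35 ballots; Maya above Hiro on 28.

Hiro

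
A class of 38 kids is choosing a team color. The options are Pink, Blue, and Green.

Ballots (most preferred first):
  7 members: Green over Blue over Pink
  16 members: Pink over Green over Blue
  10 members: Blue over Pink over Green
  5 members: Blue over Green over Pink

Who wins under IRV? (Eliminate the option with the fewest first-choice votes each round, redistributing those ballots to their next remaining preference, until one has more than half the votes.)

Blue

Round 1: Pink 16, Blue 15, Green 7. Green eliminated.
Round 2: Pink 16, Blue 22. Blue has a majority (≥20).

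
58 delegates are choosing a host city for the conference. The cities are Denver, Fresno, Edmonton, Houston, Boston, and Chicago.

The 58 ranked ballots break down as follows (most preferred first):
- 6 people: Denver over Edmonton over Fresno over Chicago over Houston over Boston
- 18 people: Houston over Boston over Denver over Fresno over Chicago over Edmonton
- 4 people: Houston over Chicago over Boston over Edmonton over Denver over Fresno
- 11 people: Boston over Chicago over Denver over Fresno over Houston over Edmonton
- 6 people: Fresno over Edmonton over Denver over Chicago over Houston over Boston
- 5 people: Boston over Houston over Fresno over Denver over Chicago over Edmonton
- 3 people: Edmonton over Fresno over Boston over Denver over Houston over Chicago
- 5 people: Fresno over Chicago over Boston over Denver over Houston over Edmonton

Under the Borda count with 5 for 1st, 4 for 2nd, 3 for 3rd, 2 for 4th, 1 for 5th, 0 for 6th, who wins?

Denver: 6×5 + 18×3 + 4×1 + 11×3 + 6×3 + 5×2 + 3×2 + 5×2 = 165
Fresno: 6×3 + 18×2 + 4×0 + 11×2 + 6×5 + 5×3 + 3×4 + 5×5 = 158
Edmonton: 6×4 + 18×0 + 4×2 + 11×0 + 6×4 + 5×0 + 3×5 + 5×0 = 71
Houston: 6×1 + 18×5 + 4×5 + 11×1 + 6×1 + 5×4 + 3×1 + 5×1 = 161
Boston: 6×0 + 18×4 + 4×3 + 11×5 + 6×0 + 5×5 + 3×3 + 5×3 = 188
Chicago: 6×2 + 18×1 + 4×4 + 11×4 + 6×2 + 5×1 + 3×0 + 5×4 = 127

Boston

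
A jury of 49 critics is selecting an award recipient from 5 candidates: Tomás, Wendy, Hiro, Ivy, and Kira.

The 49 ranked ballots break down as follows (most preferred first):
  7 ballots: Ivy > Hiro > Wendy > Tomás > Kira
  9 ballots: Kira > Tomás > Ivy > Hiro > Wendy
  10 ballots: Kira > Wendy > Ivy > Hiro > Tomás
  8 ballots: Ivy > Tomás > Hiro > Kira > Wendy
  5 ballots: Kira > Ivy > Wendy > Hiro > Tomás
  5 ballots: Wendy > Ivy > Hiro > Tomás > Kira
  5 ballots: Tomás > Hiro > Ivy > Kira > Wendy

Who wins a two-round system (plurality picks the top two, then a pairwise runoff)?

Ivy

Round 1 first-place votes: Tomás 5, Wendy 5, Hiro 0, Ivy 15, Kira 24. Kira and Ivy advance.
Runoff: Kira is ranked above Ivy on 24 ballots, Ivy above Kira on 25.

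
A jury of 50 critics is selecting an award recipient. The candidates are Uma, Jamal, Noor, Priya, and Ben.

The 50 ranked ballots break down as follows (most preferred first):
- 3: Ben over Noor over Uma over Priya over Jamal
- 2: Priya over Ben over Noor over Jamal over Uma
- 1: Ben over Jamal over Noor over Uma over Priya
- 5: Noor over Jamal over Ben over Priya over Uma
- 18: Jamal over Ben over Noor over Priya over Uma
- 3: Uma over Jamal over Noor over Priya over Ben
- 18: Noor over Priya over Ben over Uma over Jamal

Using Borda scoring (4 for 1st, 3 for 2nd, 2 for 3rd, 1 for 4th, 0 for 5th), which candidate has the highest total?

Uma: 3×2 + 2×0 + 1×1 + 5×0 + 18×0 + 3×4 + 18×1 = 37
Jamal: 3×0 + 2×1 + 1×3 + 5×3 + 18×4 + 3×3 + 18×0 = 101
Noor: 3×3 + 2×2 + 1×2 + 5×4 + 18×2 + 3×2 + 18×4 = 149
Priya: 3×1 + 2×4 + 1×0 + 5×1 + 18×1 + 3×1 + 18×3 = 91
Ben: 3×4 + 2×3 + 1×4 + 5×2 + 18×3 + 3×0 + 18×2 = 122

Noor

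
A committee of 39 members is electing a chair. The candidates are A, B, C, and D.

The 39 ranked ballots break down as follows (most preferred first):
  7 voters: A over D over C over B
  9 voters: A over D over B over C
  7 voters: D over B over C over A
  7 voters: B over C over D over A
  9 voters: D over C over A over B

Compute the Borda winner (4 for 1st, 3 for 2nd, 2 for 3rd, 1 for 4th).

A: 7×4 + 9×4 + 7×1 + 7×1 + 9×2 = 96
B: 7×1 + 9×2 + 7×3 + 7×4 + 9×1 = 83
C: 7×2 + 9×1 + 7×2 + 7×3 + 9×3 = 85
D: 7×3 + 9×3 + 7×4 + 7×2 + 9×4 = 126

D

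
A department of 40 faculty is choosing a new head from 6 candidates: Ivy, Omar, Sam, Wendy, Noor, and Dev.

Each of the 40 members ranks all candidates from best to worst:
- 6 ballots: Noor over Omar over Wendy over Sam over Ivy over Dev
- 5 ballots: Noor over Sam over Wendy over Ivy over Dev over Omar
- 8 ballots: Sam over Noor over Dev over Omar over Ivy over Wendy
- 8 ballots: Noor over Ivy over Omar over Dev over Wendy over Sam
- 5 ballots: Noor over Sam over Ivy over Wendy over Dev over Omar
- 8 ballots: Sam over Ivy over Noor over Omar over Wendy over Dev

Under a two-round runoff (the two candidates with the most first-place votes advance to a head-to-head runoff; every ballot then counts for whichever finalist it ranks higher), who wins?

Noor

Round 1 first-place votes: Ivy 0, Omar 0, Sam 16, Wendy 0, Noor 24, Dev 0. Noor and Sam advance.
Runoff: Noor is ranked above Sam on 24 ballots, Sam above Noor on 16.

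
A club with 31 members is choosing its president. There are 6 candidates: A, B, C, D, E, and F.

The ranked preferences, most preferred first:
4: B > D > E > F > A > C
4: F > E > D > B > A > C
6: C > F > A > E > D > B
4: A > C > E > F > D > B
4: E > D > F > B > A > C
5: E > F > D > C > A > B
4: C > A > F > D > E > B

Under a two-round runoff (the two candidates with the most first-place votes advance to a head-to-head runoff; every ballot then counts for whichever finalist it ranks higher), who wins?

Round 1 first-place votes: A 4, B 4, C 10, D 0, E 9, F 4. C and E advance.
Runoff: C is ranked above E on 14 ballots, E above C on 17.

E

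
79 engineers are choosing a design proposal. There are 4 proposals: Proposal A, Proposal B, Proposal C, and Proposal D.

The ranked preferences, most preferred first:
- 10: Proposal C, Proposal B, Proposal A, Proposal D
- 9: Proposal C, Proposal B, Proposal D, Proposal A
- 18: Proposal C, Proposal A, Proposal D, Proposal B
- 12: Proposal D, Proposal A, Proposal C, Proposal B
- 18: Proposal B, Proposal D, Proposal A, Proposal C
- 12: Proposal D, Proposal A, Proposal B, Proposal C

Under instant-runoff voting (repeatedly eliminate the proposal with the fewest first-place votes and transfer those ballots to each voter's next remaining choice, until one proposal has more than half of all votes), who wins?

Round 1: Proposal A 0, Proposal B 18, Proposal C 37, Proposal D 24. Proposal A eliminated.
Round 2: Proposal B 18, Proposal C 37, Proposal D 24. Proposal B eliminated.
Round 3: Proposal C 37, Proposal D 42. Proposal D has a majority (≥40).

Proposal D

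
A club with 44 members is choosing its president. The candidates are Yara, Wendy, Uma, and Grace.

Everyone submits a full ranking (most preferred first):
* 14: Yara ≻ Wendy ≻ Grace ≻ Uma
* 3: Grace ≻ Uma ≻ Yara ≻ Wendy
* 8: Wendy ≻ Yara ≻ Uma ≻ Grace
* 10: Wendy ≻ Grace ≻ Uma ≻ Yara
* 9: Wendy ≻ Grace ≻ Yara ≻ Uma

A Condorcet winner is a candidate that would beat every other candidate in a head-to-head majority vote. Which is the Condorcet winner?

Wendy

Wendy vs Yara: 27–17
Wendy vs Uma: 41–3
Wendy vs Grace: 41–3
Wendy beats every other candidate.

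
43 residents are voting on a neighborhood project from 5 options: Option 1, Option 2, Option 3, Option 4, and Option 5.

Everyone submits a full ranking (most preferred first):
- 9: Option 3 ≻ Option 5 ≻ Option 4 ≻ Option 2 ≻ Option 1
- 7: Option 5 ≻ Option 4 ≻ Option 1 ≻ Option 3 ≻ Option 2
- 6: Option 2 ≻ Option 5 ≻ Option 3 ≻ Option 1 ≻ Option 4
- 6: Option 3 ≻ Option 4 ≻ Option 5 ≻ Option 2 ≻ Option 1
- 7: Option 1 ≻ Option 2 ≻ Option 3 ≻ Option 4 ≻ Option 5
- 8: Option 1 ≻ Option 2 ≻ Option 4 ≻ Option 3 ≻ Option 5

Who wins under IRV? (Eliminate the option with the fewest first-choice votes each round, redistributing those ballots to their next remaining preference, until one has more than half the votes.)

Option 1

Round 1: Option 1 15, Option 2 6, Option 3 15, Option 4 0, Option 5 7. Option 4 eliminated.
Round 2: Option 1 15, Option 2 6, Option 3 15, Option 5 7. Option 2 eliminated.
Round 3: Option 1 15, Option 3 15, Option 5 13. Option 5 eliminated.
Round 4: Option 1 22, Option 3 21. Option 1 has a majority (≥22).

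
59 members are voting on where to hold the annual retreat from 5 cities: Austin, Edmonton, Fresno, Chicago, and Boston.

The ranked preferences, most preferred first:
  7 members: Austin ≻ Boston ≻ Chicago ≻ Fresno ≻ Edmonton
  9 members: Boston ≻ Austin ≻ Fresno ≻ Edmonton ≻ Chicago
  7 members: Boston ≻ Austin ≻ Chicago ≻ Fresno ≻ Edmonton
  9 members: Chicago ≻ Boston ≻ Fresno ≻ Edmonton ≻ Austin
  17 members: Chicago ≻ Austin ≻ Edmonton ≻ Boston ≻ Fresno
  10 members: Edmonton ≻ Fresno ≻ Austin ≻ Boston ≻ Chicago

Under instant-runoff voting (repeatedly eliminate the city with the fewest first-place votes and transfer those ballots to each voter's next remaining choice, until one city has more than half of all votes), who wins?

Boston

Round 1: Austin 7, Edmonton 10, Fresno 0, Chicago 26, Boston 16. Fresno eliminated.
Round 2: Austin 7, Edmonton 10, Chicago 26, Boston 16. Austin eliminated.
Round 3: Edmonton 10, Chicago 26, Boston 23. Edmonton eliminated.
Round 4: Chicago 26, Boston 33. Boston has a majority (≥30).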